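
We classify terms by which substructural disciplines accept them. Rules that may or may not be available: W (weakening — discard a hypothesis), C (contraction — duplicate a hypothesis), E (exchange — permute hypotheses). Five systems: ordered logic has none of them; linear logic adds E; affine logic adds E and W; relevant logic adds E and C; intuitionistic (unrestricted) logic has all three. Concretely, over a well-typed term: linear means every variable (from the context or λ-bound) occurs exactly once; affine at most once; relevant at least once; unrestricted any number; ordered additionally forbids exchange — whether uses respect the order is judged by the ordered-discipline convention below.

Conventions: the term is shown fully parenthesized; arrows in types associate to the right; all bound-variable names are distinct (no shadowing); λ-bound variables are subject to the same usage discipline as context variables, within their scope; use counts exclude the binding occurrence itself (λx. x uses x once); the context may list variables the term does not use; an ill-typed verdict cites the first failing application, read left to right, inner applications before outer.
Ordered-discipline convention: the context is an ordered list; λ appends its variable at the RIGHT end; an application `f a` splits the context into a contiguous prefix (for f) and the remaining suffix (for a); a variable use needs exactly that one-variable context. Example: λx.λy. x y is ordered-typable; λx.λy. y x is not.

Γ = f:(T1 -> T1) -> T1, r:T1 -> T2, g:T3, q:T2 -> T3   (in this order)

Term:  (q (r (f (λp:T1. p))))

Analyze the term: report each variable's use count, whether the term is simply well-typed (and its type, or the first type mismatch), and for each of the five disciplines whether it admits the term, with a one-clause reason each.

usage: f ×1; r ×1; g ×0; q ×1; p (bound) ×1
uses in reading order: q, r, f, p
typing: ✓ — T3
ordered: ✗, needs weakening: g unused
linear: ✗, needs weakening: g unused
affine: ✓, none of f, r, g, q, p used more than once
relevant: ✗, needs weakening: g unused
unrestricted: ✓, simply typable at T3; W, C, E all held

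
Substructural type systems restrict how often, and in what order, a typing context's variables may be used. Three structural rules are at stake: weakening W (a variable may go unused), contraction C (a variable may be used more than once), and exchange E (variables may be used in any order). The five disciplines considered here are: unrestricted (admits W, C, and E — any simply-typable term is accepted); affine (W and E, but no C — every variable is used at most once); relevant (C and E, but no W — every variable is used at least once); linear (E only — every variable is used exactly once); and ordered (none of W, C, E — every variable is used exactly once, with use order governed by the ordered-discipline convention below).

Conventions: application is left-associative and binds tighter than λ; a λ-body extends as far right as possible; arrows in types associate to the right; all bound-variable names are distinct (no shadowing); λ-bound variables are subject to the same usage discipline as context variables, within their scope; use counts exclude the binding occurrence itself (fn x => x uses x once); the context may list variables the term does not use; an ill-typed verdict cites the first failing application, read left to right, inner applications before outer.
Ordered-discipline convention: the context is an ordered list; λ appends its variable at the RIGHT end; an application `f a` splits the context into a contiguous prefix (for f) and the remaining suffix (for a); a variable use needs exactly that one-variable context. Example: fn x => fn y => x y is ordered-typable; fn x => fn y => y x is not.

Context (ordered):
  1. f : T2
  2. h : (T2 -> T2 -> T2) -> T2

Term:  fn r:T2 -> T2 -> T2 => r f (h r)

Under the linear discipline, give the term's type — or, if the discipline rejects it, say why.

not well-typed under linear — needs contraction — r ×2
use counts: f ×1; h ×1; r (λ-bound) ×2
uses in reading order: r, f, h, r
typing: well-typed — term : (T2 -> T2 -> T2) -> T2
all disciplines: ordered ✗, linear ✗, affine ✗, relevant ✓, unrestricted ✓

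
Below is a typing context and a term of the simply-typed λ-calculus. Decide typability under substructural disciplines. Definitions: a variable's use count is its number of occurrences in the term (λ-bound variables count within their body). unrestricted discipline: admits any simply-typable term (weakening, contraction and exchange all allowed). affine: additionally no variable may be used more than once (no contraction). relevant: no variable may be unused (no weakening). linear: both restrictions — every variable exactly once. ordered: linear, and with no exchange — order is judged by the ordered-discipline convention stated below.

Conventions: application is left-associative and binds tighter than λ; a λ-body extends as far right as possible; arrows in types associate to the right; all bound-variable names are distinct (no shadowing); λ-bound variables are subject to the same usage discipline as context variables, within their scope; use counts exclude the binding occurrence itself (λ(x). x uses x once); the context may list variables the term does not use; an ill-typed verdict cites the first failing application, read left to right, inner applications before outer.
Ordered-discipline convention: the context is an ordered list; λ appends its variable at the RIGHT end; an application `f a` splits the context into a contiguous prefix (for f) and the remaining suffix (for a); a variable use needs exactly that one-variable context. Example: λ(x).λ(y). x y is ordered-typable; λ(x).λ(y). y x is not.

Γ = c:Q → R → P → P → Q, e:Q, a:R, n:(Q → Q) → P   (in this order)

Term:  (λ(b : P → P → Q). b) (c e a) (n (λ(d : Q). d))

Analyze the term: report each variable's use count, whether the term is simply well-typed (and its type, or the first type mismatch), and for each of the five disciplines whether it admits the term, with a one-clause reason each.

use counts: c ×1; e ×1; a ×1; n ×1; b [bound] ×1; d [bound] ×1
left-to-right use order: b, c, e, a, n, d
typing: well-typed at P → Q
ordered: ✓ — one use each (c, e, a, n, b, d); ordered split holds
linear: ✓ — exactly-once usage across c, e, a, n, b, d
affine: ✓ — c, e, a, n, b, d: no repeats, contraction unneeded
relevant: ✓ — at least one use each (c, e, a, n, b, d)
unrestricted: ✓ — typability at P → Q is all that's needed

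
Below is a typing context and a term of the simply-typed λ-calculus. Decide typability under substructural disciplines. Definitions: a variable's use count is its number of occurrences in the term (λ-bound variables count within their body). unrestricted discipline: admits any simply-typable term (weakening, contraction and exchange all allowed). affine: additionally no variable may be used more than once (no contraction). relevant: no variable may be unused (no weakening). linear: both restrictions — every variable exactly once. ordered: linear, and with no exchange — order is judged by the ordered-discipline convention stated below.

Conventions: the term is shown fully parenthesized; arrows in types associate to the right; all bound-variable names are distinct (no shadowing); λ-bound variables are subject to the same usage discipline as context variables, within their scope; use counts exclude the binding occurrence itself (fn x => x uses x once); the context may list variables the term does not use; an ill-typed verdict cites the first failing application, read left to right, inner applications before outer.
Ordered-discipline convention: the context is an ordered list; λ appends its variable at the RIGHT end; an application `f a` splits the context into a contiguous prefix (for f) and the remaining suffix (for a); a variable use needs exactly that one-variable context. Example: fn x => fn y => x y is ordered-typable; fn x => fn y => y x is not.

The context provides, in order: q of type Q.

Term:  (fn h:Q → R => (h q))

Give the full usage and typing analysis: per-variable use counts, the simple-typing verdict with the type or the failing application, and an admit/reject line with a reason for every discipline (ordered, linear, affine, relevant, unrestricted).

usage: q=1, h (bound)=1
order of uses: h, q
typing: ✓ — (Q → R) → R
ordered: ✗ — no contiguous prefix/suffix split fits h, q
linear: ✓ — single use per variable (q, h)
affine: ✓ — no duplicate uses among q, h
relevant: ✓ — none of q, h goes unused
unrestricted: ✓ — type-checks ((Q → R) → R) and nothing is barred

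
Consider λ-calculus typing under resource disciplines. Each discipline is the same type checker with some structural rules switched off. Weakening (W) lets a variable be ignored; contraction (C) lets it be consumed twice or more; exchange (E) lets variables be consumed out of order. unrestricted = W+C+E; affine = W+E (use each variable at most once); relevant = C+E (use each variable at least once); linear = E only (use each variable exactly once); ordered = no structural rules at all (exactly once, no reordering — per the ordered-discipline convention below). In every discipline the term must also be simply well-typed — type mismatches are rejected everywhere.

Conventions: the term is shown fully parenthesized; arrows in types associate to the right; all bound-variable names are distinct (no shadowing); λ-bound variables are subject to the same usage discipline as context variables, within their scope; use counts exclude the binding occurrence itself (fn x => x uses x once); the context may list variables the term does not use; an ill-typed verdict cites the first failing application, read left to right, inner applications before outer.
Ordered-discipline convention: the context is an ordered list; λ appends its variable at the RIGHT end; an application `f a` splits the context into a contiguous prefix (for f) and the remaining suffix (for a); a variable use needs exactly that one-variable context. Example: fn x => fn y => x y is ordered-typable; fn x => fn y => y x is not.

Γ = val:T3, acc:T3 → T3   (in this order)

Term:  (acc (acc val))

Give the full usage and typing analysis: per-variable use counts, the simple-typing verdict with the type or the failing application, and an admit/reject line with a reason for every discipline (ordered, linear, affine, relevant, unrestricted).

variable uses: val=1; acc=2
uses in reading order: acc, acc, val
typing: the term checks, with type T3
ordered ✗ (repeated use of acc ×2)
linear ✗ (repeated use of acc ×2)
affine ✗ (repeated use of acc ×2)
relevant ✓ (at least one use each (val, acc))
unrestricted ✓ (typability at T3 is all that's needed)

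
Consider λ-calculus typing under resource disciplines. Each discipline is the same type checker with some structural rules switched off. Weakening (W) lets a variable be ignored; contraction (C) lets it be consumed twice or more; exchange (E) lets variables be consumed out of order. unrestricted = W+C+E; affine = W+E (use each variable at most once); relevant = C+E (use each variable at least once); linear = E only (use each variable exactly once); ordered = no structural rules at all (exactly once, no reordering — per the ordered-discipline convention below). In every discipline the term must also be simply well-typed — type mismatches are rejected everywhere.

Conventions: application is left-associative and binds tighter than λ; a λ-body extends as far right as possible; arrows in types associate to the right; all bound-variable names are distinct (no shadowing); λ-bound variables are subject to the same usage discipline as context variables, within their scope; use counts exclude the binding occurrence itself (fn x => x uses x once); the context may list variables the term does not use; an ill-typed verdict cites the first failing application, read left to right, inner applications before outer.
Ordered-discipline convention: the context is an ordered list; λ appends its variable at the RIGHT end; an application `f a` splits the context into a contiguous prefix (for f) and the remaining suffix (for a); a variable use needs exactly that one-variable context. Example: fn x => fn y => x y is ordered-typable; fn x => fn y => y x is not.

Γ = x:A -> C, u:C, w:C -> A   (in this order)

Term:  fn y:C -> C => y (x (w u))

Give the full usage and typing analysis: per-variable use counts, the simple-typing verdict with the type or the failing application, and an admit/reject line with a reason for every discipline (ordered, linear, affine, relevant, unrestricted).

variable uses: x: 1×; u: 1×; w: 1×; y (bound): 1×
uses in reading order: y, x, w, u
typing: the term checks, with type (C -> C) -> C
ordered: ✗, no ordered split (uses run y, x, w, u)
linear: ✓, x, u, w, y: one use apiece
affine: ✓, none of x, u, w, y used more than once
relevant: ✓, every one of x, u, w, y appears
unrestricted: ✓, typability at (C -> C) -> C is all that's needed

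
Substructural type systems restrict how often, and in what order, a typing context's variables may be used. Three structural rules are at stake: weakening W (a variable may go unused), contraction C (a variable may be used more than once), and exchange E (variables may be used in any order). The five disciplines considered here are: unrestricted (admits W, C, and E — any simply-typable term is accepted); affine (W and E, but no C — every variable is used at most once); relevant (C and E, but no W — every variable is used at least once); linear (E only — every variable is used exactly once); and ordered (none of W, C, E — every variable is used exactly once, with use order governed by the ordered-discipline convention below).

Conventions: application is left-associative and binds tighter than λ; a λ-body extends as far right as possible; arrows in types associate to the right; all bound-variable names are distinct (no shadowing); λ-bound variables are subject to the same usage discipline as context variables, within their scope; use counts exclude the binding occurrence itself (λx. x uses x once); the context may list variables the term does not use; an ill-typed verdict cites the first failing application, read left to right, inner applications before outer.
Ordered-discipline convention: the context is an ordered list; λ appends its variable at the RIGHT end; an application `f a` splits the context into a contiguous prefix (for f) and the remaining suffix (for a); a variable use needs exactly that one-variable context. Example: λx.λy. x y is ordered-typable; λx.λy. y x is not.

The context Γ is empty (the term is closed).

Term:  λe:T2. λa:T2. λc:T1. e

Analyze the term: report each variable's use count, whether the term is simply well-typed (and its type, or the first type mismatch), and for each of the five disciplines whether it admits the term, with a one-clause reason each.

usage: e [bound]: 1×; a [bound]: 0×; c [bound]: 0×
use order (left to right): e
typing: the term checks, with type T2 → T2 → T1 → T2
ordered: ✗ — needs weakening: a, c unused
linear: ✗ — needs weakening: a, c unused
affine: ✓ — at most one use each (e, a, c)
relevant: ✗ — needs weakening: a, c unused
unrestricted: ✓ — type-checks (T2 → T2 → T1 → T2) and nothing is barred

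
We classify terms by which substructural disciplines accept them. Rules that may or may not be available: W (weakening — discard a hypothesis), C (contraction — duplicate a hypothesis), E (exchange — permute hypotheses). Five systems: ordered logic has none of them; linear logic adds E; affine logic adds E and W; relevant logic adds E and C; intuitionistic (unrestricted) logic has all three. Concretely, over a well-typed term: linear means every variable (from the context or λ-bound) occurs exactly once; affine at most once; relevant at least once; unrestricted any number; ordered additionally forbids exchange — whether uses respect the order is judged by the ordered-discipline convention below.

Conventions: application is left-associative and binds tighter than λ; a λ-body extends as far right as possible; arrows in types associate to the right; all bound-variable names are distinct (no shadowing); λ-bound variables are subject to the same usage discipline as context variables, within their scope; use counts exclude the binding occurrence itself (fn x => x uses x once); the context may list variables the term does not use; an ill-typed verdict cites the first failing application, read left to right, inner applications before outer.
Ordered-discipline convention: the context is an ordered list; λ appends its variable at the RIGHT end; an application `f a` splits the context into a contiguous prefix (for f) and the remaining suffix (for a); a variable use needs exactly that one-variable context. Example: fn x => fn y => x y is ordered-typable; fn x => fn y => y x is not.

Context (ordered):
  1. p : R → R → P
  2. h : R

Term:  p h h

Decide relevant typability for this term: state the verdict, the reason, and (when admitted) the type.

yes — none of p, h goes unused; term : P
variable uses: p: 1; h: 2
order of uses: p, h, h
typing: ✓ — P
across the five disciplines: ordered ✗ | linear ✗ | affine ✗ | relevant ✓ | unrestricted ✓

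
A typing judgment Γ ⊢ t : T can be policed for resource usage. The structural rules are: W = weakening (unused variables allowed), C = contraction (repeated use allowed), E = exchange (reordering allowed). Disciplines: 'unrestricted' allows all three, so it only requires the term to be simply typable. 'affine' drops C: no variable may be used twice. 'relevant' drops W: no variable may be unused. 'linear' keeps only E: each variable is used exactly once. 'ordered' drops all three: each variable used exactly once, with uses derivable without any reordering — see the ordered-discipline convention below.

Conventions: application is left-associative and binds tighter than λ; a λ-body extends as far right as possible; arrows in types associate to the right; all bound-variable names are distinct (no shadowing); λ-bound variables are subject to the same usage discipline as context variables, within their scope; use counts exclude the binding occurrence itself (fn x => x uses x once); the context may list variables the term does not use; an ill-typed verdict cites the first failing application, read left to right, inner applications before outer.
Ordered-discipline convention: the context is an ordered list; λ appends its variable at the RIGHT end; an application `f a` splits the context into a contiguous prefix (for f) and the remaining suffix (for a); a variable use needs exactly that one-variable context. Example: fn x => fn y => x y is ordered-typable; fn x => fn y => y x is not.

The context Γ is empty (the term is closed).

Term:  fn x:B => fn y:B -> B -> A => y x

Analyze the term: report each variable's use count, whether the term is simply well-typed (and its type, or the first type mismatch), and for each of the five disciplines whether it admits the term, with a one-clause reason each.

usage: x (λ-bound): 1×; y (λ-bound): 1×
use order (left to right): y, x
typing: ✓ — B -> (B -> B -> A) -> B -> A
ordered: ✗ — needs exchange: uses follow y, x
linear: ✓ — x, y: one use apiece
affine: ✓ — at most one use each (x, y)
relevant: ✓ — every one of x, y appears
unrestricted: ✓ — type-checks (B -> (B -> B -> A) -> B -> A) and nothing is barred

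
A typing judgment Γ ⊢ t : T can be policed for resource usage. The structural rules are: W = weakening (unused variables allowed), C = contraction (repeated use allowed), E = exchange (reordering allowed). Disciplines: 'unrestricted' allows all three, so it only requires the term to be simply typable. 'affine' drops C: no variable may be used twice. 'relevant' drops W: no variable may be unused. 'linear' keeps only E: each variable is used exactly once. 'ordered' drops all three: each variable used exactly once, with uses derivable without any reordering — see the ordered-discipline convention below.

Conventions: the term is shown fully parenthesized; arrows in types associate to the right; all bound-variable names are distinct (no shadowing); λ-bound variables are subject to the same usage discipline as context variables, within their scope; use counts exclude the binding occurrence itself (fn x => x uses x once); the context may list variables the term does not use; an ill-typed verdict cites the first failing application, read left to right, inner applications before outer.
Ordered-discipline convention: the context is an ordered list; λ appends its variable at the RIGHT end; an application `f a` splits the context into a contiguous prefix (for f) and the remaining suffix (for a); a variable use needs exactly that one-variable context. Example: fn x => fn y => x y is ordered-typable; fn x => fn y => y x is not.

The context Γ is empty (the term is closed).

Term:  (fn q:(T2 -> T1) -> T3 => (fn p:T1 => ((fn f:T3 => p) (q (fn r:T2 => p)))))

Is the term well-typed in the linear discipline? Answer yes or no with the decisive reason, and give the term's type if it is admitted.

no — uses contraction: p ×2; unused: f, r — weakening required
counts: q [bound]=1, p [bound]=2, f [bound]=0, r [bound]=0
order of uses: p, q, p
typing: well-typed — term : ((T2 -> T1) -> T3) -> T1 -> T1
all disciplines: ordered ✗ | linear ✗ | affine ✗ | relevant ✗ | unrestricted ✓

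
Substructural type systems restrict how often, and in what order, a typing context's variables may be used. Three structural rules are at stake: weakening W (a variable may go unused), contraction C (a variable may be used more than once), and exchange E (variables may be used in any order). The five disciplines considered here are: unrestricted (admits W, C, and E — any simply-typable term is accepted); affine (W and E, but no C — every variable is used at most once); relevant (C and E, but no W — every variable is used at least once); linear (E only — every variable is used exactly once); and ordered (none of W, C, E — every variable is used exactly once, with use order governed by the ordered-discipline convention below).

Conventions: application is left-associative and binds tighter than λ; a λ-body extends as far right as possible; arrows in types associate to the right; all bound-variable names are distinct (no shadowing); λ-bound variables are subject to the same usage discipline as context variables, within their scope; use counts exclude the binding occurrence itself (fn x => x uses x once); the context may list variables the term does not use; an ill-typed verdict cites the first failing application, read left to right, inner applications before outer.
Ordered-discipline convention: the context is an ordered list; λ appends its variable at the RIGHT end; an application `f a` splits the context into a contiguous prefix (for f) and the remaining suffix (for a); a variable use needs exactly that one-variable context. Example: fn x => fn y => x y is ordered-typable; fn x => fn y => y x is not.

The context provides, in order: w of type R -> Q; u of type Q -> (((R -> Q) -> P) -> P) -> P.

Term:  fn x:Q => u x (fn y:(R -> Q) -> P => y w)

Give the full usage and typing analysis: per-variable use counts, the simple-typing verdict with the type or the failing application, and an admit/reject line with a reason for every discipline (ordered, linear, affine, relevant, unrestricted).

usage: w: 1, u: 1, x [bound]: 1, y [bound]: 1
uses in reading order: u, x, y, w
typing: ✓ — Q -> P
ordered ✗ (no contiguous prefix/suffix split fits u, x, y, w)
linear ✓ (each of w, u, x, y used exactly once)
affine ✓ (none of w, u, x, y used more than once)
relevant ✓ (every one of w, u, x, y appears)
unrestricted ✓ (type-checks (Q -> P) and nothing is barred)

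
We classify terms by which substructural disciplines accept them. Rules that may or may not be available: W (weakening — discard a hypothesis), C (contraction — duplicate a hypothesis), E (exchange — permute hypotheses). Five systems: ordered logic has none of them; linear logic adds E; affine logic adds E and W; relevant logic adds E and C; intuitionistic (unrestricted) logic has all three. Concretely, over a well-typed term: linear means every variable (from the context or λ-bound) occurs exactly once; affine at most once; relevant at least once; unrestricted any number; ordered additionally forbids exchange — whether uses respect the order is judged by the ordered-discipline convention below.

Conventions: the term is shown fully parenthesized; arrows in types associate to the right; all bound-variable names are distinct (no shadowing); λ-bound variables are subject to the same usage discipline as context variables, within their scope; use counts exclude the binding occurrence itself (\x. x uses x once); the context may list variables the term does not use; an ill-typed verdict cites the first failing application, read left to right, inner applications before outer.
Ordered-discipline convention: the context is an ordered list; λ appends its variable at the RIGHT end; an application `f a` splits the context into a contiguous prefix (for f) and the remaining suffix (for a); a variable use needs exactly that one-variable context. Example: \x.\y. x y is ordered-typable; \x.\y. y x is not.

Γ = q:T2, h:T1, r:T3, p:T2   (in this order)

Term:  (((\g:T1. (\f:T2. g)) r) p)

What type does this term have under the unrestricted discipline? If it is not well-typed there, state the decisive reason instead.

not well-typed under unrestricted — a type mismatch blocks all five
counts: q: 0×; h: 0×; r: 1×; p: 1×; g [bound]: 1×; f [bound]: 0×
uses in reading order: g, r, p
typing: ill-typed: an application expects T1 but receives T3
all disciplines: ordered ✗ | linear ✗ | affine ✗ | relevant ✗ | unrestricted ✗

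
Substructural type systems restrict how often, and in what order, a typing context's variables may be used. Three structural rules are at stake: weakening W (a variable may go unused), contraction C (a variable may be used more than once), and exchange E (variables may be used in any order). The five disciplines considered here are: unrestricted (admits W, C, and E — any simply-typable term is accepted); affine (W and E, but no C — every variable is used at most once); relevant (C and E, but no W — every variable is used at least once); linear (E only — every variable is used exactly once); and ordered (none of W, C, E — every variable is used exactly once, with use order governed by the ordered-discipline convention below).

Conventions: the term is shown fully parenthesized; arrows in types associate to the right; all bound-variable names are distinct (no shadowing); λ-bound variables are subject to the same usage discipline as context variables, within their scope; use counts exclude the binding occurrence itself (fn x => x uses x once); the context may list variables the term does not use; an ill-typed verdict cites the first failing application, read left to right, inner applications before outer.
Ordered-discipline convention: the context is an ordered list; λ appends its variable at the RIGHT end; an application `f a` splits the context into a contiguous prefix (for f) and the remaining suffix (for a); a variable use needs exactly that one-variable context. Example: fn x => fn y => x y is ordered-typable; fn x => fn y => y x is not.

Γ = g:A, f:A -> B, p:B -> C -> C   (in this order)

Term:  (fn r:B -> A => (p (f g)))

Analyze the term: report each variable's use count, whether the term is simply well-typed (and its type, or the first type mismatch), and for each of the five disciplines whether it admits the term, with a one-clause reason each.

variable uses: g ×1, f ×1, p ×1, r (λ-bound) ×0
order of uses: p, f, g
typing: ✓ — (B -> A) -> C -> C
ordered: ✗ — r never used (weakening)
linear: ✗ — r never used (weakening)
affine: ✓ — g, f, p, r: no repeats, contraction unneeded
relevant: ✗ — r never used (weakening)
unrestricted: ✓ — typability at (B -> A) -> C -> C is all that's needed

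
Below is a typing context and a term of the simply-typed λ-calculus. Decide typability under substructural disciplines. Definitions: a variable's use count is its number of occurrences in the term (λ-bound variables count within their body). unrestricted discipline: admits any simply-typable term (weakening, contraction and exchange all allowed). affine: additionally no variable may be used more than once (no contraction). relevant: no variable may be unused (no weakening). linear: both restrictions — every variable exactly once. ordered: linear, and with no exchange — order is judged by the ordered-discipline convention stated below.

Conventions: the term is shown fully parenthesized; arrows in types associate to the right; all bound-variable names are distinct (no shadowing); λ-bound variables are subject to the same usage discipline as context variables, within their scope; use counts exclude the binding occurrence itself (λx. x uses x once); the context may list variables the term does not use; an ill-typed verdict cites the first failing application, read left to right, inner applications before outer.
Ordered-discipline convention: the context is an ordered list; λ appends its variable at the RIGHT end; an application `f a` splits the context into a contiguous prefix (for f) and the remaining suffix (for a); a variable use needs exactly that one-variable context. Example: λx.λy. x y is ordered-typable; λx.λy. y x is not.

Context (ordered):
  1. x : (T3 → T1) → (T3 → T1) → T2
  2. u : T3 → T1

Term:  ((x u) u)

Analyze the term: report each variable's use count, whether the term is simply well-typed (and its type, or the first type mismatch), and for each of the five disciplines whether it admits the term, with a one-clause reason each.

usage: x: 1×, u: 2×
order of uses: x, u, u
typing: well-typed at T2
ordered: ✗ — needs contraction — u ×2
linear: ✗ — needs contraction — u ×2
affine: ✗ — needs contraction — u ×2
relevant: ✓ — at least one use each (x, u)
unrestricted: ✓ — typability at T2 is all that's needed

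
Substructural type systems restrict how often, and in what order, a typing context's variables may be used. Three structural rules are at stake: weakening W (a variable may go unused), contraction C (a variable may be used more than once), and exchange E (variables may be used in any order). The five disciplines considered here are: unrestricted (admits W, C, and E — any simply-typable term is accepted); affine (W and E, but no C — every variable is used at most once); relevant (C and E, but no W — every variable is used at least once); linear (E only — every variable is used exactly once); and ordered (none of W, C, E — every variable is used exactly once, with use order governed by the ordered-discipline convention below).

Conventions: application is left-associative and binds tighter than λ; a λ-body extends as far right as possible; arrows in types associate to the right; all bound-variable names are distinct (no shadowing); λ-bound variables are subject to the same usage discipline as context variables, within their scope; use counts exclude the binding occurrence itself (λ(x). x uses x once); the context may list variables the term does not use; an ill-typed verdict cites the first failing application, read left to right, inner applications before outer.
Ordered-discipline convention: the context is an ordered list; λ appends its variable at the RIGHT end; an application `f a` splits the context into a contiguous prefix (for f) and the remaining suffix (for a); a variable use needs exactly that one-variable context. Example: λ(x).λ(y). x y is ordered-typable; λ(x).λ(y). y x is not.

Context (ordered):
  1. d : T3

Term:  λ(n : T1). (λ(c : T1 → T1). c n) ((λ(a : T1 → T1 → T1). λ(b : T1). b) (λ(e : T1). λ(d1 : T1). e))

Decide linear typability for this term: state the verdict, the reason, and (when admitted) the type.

no — d, a, d1 never used (weakening)
usage: d: 0; n (λ-bound): 1; c (λ-bound): 1; a (λ-bound): 0; b (λ-bound): 1; e (λ-bound): 1; d1 (λ-bound): 0
use order (left to right): c, n, b, e
typing: well-typed — term : T1 → T1
across the five disciplines: ordered ✗ | linear ✗ | affine ✓ | relevant ✗ | unrestricted ✓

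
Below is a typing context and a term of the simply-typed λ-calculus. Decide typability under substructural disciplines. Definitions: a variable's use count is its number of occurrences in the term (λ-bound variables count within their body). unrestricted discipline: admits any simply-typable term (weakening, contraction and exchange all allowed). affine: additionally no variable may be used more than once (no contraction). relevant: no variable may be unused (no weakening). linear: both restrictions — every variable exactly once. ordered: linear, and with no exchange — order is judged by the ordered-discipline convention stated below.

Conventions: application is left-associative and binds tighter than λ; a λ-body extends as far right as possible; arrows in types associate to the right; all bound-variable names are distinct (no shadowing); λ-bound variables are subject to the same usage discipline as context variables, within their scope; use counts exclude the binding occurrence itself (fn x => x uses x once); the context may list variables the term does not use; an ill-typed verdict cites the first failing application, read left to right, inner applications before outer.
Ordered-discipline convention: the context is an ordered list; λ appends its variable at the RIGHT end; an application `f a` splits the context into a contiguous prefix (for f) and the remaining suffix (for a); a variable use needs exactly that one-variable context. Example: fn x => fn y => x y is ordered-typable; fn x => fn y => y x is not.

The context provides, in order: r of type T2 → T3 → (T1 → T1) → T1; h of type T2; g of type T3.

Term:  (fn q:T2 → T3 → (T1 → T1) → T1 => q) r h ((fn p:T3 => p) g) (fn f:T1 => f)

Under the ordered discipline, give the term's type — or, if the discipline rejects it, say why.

term : T1
variable uses: r=1; h=1; g=1; q [bound]=1; p [bound]=1; f [bound]=1
uses in reading order: q, r, h, p, g, f
typing: well-typed — term : T1
per-discipline verdicts: ordered ✓; linear ✓; affine ✓; relevant ✓; unrestricted ✓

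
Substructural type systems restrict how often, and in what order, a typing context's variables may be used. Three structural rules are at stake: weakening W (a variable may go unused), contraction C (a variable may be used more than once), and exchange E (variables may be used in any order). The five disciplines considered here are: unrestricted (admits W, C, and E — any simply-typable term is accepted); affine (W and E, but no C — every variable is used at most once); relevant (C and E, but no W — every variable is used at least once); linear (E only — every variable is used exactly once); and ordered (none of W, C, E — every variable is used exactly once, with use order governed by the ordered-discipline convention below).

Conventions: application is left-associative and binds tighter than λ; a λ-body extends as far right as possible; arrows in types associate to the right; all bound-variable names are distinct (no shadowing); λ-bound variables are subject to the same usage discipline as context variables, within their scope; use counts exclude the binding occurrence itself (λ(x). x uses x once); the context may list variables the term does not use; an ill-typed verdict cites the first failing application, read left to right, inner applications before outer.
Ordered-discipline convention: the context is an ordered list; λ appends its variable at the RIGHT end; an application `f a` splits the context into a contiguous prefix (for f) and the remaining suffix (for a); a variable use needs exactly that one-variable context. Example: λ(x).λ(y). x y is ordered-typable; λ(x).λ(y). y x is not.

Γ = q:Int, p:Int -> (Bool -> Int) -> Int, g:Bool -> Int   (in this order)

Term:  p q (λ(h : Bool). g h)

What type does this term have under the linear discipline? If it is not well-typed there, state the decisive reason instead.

term : Int
counts: q: 1, p: 1, g: 1, h [bound]: 1
left-to-right use order: p, q, g, h
typing: well-typed at Int
summary: ordered ✗ | linear ✓ | affine ✓ | relevant ✓ | unrestricted ✓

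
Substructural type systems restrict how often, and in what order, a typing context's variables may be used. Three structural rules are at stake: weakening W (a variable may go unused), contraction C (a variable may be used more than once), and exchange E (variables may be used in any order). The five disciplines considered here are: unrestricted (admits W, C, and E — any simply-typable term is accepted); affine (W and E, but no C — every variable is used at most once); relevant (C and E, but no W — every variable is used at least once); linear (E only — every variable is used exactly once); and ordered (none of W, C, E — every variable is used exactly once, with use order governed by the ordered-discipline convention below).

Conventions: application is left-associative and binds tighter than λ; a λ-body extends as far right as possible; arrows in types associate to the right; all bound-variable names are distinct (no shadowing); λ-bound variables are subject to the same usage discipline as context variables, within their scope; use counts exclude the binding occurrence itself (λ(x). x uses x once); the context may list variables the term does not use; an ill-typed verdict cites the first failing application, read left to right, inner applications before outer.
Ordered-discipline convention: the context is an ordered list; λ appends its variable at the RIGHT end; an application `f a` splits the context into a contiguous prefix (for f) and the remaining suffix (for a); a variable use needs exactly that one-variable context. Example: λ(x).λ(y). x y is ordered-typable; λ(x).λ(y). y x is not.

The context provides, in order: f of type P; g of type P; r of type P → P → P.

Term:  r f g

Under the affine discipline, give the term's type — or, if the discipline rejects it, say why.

term : P
variable uses: f ×1, g ×1, r ×1
use order (left to right): r, f, g
typing: ✓ — P
per-discipline verdicts: ordered ✗; linear ✓; affine ✓; relevant ✓; unrestricted ✓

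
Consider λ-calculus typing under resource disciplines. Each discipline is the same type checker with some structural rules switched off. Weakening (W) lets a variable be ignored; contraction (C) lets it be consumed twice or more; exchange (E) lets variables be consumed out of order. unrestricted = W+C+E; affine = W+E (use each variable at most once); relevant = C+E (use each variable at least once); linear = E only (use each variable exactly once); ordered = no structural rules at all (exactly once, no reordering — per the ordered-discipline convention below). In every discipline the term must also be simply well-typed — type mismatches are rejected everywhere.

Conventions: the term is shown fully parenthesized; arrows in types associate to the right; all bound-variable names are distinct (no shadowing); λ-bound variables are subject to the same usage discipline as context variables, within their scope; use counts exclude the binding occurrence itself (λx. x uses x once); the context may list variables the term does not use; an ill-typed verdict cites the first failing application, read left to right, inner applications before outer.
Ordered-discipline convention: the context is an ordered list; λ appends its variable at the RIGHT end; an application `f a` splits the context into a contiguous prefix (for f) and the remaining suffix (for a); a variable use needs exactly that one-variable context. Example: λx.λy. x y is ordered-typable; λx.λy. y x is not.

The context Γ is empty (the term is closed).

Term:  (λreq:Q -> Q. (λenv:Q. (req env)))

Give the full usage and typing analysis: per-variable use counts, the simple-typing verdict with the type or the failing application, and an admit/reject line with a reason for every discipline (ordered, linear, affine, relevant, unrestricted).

usage: req (λ-bound): 1×; env (λ-bound): 1×
use order (left to right): req, env
typing: the term checks, with type (Q -> Q) -> Q -> Q
ordered: ✓ — single-use (req, env), ordered derivation ok
linear: ✓ — exactly-once usage across req, env
affine: ✓ — at most one use each (req, env)
relevant: ✓ — none of req, env goes unused
unrestricted: ✓ — simply typable at (Q -> Q) -> Q -> Q; W, C, E all held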